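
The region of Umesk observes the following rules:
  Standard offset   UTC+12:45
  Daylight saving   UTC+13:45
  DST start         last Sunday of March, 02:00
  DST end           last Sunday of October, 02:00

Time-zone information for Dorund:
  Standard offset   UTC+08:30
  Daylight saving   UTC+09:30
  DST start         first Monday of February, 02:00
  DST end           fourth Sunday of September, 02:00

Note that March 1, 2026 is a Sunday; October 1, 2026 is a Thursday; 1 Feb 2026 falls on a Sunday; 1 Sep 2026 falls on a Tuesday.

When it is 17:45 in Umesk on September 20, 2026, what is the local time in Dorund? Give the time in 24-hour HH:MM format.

13:30

1 March 2026 is a Sunday, so Sundays fall on 1, 8, 15, 22, 29; the last is March 29.
1 October 2026 is a Thursday, so Sundays fall on 4, 11, 18, 25; the last is October 25.
September 20, 2026 lies within the daylight-saving period (29 March – 25 October), so Umesk is on daylight time, UTC+13:45.
17:45 Umesk − 13h45m = 04:00 UTC.
1 February 2026 is a Sunday, so the first Monday is February 2.
1 September 2026 is a Tuesday, so the first Sunday is September 6 and the fourth is September 27.
At the standard offset (UTC+08:30), 04:00 UTC + 8h30m = 12:30 Dorund standard time.
The standard-time date in Dorund, September 20, 2026, falls between 2 February and 27 September, so daylight saving is in effect and Dorund is at UTC+09:30.
04:00 UTC + 9h30m = 13:30 Dorund.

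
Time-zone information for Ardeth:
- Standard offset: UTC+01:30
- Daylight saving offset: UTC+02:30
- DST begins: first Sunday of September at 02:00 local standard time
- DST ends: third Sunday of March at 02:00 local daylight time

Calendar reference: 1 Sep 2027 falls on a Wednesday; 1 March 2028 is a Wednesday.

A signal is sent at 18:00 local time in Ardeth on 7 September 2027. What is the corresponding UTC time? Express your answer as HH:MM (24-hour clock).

1 September 2027 is a Wednesday, so the first Sunday is September 5.
1 March 2028 is a Wednesday, so the first Sunday is March 5 and the third is March 19.
7 September 2027 lies within the daylight-saving period (5 September 2027 – 19 March 2028), so Ardeth is on daylight time, UTC+02:30.
18:00 local − 2h30m = 15:30 UTC.

15:30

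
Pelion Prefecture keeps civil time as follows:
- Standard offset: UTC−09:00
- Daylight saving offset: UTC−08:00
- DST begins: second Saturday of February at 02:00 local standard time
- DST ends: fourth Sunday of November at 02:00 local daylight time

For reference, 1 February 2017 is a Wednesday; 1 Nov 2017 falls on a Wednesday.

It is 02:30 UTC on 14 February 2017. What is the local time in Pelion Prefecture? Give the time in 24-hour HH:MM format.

1 February 2017 is a Wednesday, so the first Saturday is February 4 and the second is February 11.
1 November 2017 is a Wednesday, so the first Sunday is November 5 and the fourth is November 26.
At the standard offset (UTC−09:00), 02:30 UTC − 9h = 17:30 Pelion Prefecture standard time (rolling into the previous day, 13 February 2017).
The standard-time date in Pelion Prefecture, 13 February 2017, lies within the daylight-saving period (11 February – 26 November), so Pelion Prefecture is on daylight time, UTC−08:00.
02:30 UTC − 8h = 18:30 local (rolling into the previous day, 13 February 2017).

18:30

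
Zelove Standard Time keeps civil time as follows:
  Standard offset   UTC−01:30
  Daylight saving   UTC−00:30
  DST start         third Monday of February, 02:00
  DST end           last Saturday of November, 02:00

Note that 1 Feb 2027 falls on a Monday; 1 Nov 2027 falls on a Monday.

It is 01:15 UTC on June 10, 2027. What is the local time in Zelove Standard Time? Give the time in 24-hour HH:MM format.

00:45

1 February 2027 is a Monday, so the first Monday is February 1 and the third is February 15.
1 November 2027 is a Monday, so Saturdays fall on 6, 13, 20, 27; the last is November 27.
At the standard offset (UTC−01:30), 01:15 UTC − 1h30m = 23:45 Zelove Standard Time standard time (rolling into the previous day, 9 June 2027).
The standard-time date in Zelove Standard Time, June 9, 2027, lies within the daylight-saving period (15 February – 27 November), so Zelove Standard Time is on daylight time, UTC−00:30.
01:15 UTC − 0h30m = 00:45 local.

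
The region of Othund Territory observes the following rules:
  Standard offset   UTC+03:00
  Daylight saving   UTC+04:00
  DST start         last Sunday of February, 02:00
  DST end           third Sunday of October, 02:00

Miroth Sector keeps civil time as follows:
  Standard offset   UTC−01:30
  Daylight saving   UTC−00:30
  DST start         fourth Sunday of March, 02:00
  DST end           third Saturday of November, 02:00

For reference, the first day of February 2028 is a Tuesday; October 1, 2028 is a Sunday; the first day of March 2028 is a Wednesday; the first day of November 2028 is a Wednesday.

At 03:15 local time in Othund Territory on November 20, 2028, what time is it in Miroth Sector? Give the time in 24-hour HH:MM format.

1 February 2028 is a Tuesday, so Sundays fall on 6, 13, 20, 27; the last is February 27.
1 October 2028 is a Sunday, so the first Sunday is October 1 and the third is October 15.
November 20, 2028 is outside the daylight-saving period (27 February – 15 October), so Othund Territory is on standard time, UTC+03:00.
03:15 Othund Territory − 3h = 00:15 UTC.
1 March 2028 is a Wednesday, so the first Sunday is March 5 and the fourth is March 26.
1 November 2028 is a Wednesday, so the first Saturday is November 4 and the third is November 18.
At the standard offset (UTC−01:30), 00:15 UTC − 1h30m = 22:45 Miroth Sector standard time (rolling into the previous day, 19 November 2028).
The standard-time date in Miroth Sector, November 19, 2028, is outside the daylight-saving period (26 March – 18 November), so Miroth Sector is on standard time, UTC−01:30.
00:15 UTC − 1h30m = 22:45 Miroth Sector (rolling into the previous day, 19 November 2028).

22:45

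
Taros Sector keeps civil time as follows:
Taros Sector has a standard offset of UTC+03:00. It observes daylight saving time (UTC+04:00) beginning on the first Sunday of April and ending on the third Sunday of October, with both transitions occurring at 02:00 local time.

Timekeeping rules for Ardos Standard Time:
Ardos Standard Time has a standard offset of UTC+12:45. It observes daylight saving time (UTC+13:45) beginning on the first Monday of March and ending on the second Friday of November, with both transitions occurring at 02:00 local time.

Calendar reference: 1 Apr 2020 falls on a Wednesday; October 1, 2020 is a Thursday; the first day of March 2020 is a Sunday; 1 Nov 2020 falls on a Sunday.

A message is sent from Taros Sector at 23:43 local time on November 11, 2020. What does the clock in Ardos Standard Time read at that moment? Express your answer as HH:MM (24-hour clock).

10:28

1 April 2020 is a Wednesday, so the first Sunday is April 5.
1 October 2020 is a Thursday, so the first Sunday is October 4 and the third is October 18.
Daylight saving runs 5 April – 18 October; November 11, 2020 is outside that window, so Taros Sector is on standard time at UTC+03:00.
23:43 Taros Sector − 3h = 20:43 UTC.
1 March 2020 is a Sunday, so the first Monday is March 2.
1 November 2020 is a Sunday, so the first Friday is November 6 and the second is November 13.
At the standard offset (UTC+12:45), 20:43 UTC + 12h45m = 09:28 Ardos Standard Time standard time (rolling into the next day, 12 November 2020).
Daylight saving runs 2 March – 13 November; the standard-time date in Ardos Standard Time, November 12, 2020, is inside that window, so Ardos Standard Time is at UTC+13:45.
20:43 UTC + 13h45m = 10:28 Ardos Standard Time (rolling into the next day, 12 November 2020).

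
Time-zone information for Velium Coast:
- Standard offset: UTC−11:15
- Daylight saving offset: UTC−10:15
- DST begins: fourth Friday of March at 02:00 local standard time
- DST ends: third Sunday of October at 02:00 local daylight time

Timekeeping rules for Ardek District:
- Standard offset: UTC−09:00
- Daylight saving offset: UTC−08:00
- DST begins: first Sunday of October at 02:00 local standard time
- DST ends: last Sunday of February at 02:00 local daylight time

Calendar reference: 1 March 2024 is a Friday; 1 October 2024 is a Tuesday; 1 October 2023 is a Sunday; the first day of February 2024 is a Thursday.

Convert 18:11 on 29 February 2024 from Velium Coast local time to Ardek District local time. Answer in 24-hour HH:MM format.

1 March 2024 is a Friday, so the first Friday is March 1 and the fourth is March 22.
1 October 2024 is a Tuesday, so the first Sunday is October 6 and the third is October 20.
Daylight saving runs 22 March – 20 October; 29 February 2024 is outside that window, so Velium Coast is on standard time at UTC−11:15.
18:11 Velium Coast + 11h15m = 05:26 UTC (rolling into the next day, 1 March 2024).
1 October 2023 is a Sunday, so the first Sunday is October 1.
1 February 2024 is a Thursday, so Sundays fall on 4, 11, 18, 25; the last is February 25.
At the standard offset (UTC−09:00), 05:26 UTC − 9h = 20:26 Ardek District standard time (rolling into the previous day, 29 February 2024).
The standard-time date in Ardek District, 29 February 2024, does not fall between 1 October 2023 and 25 February 2024, so daylight saving is not in effect and Ardek District is at UTC−09:00.
05:26 UTC − 9h = 20:26 Ardek District (rolling into the previous day, 29 February 2024).

20:26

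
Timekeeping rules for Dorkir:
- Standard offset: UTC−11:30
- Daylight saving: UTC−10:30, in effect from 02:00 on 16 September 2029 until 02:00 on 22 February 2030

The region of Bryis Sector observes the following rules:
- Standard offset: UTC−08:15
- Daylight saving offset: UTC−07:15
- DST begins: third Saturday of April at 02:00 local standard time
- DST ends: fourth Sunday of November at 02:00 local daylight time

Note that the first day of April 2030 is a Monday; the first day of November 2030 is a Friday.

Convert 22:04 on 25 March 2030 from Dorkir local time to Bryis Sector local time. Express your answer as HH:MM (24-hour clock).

01:19

Daylight saving runs 16 September 2029 – 22 February 2030; 25 March 2030 is outside that window, so Dorkir is on standard time at UTC−11:30.
22:04 Dorkir + 11h30m = 09:34 UTC (rolling into the next day, 26 March 2030).
1 April 2030 is a Monday, so the first Saturday is April 6 and the third is April 20.
1 November 2030 is a Friday, so the first Sunday is November 3 and the fourth is November 24.
At the standard offset (UTC−08:15), 09:34 UTC − 8h15m = 01:19 Bryis Sector standard time.
The standard-time date in Bryis Sector, 26 March 2030, is outside the daylight-saving period (20 April – 24 November), so Bryis Sector is on standard time, UTC−08:15.
09:34 UTC − 8h15m = 01:19 Bryis Sector.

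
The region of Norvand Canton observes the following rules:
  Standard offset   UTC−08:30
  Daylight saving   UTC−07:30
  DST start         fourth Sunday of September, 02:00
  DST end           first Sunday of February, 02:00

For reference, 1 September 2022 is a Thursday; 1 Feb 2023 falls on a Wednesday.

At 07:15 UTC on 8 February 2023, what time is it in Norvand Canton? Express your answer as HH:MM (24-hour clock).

22:45

1 September 2022 is a Thursday, so the first Sunday is September 4 and the fourth is September 25.
1 February 2023 is a Wednesday, so the first Sunday is February 5.
At the standard offset (UTC−08:30), 07:15 UTC − 8h30m = 22:45 Norvand Canton standard time (rolling into the previous day, 7 February 2023).
The standard-time date in Norvand Canton, 7 February 2023, is outside the daylight-saving period (25 September 2022 – 5 February 2023), so Norvand Canton is on standard time, UTC−08:30.
07:15 UTC − 8h30m = 22:45 local (rolling into the previous day, 7 February 2023).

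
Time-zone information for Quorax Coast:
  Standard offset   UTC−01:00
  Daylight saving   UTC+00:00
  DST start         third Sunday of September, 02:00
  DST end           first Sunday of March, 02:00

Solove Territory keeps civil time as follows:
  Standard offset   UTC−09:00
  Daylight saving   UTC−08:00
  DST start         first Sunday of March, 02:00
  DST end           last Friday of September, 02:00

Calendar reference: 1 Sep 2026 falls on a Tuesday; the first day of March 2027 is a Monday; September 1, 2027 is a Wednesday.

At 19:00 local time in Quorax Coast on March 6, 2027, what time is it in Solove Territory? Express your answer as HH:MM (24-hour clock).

1 September 2026 is a Tuesday, so the first Sunday is September 6 and the third is September 20.
1 March 2027 is a Monday, so the first Sunday is March 7.
March 6, 2027 lies within the daylight-saving period (20 September 2026 – 7 March 2027), so Quorax Coast is on daylight time, UTC+00:00.
19:00 Quorax Coast − 0h = 19:00 UTC.
1 March 2027 is a Monday, so the first Sunday is March 7.
1 September 2027 is a Wednesday, so Fridays fall on 3, 10, 17, 24; the last is September 24.
At the standard offset (UTC−09:00), 19:00 UTC − 9h = 10:00 Solove Territory standard time.
The standard-time date in Solove Territory, March 6, 2027, does not fall between 7 March and 24 September, so daylight saving is not in effect and Solove Territory is at UTC−09:00.
19:00 UTC − 9h = 10:00 Solove Territory.

10:00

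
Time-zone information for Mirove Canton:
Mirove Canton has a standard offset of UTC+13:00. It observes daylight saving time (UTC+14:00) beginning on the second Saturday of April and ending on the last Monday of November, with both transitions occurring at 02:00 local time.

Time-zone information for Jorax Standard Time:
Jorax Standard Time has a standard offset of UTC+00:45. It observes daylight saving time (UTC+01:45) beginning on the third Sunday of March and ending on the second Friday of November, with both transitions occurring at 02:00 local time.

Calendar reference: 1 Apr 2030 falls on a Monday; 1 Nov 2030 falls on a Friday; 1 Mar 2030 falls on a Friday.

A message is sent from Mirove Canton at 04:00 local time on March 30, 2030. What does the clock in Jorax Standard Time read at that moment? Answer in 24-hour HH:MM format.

1 April 2030 is a Monday, so the first Saturday is April 6 and the second is April 13.
1 November 2030 is a Friday, so Mondays fall on 4, 11, 18, 25; the last is November 25.
Daylight saving runs 13 April – 25 November; March 30, 2030 is outside that window, so Mirove Canton is on standard time at UTC+13:00.
04:00 Mirove Canton − 13h = 15:00 UTC (rolling into the previous day, 29 March 2030).
1 March 2030 is a Friday, so the first Sunday is March 3 and the third is March 17.
1 November 2030 is a Friday, so the first Friday is November 1 and the second is November 8.
At the standard offset (UTC+00:45), 15:00 UTC + 0h45m = 15:45 Jorax Standard Time standard time.
The standard-time date in Jorax Standard Time, March 29, 2030, lies within the daylight-saving period (17 March – 8 November), so Jorax Standard Time is on daylight time, UTC+01:45.
15:00 UTC + 1h45m = 16:45 Jorax Standard Time.

16:45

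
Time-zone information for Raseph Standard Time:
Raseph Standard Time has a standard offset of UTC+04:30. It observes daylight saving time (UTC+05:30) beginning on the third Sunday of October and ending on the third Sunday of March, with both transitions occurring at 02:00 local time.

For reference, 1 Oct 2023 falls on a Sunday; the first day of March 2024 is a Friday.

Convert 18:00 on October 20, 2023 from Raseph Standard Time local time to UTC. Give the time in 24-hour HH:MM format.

12:30

1 October 2023 is a Sunday, so the first Sunday is October 1 and the third is October 15.
1 March 2024 is a Friday, so the first Sunday is March 3 and the third is March 17.
October 20, 2023 lies within the daylight-saving period (15 October 2023 – 17 March 2024), so Raseph Standard Time is on daylight time, UTC+05:30.
18:00 local − 5h30m = 12:30 UTC.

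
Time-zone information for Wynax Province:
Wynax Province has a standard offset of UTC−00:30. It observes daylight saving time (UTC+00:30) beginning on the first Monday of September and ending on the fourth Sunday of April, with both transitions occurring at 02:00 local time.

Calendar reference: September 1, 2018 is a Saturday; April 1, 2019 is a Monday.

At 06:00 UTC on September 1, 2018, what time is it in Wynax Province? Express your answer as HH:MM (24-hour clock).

1 September 2018 is a Saturday, so the first Monday is September 3.
1 April 2019 is a Monday, so the first Sunday is April 7 and the fourth is April 28.
At the standard offset (UTC−00:30), 06:00 UTC − 0h30m = 05:30 Wynax Province standard time.
The standard-time date in Wynax Province, September 1, 2018, does not fall between 3 September 2018 and 28 April 2019, so daylight saving is not in effect and Wynax Province is at UTC−00:30.
06:00 UTC − 0h30m = 05:30 local.

05:30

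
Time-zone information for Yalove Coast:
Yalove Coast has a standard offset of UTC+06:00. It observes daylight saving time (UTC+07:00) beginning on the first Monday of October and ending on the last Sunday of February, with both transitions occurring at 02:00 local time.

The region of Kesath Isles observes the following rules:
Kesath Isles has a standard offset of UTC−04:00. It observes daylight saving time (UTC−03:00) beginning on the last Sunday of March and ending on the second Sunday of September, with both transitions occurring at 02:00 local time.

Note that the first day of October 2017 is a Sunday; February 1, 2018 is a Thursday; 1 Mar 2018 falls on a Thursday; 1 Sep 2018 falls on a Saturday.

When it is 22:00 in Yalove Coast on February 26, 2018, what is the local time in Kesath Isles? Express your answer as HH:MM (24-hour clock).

12:00

1 October 2017 is a Sunday, so the first Monday is October 2.
1 February 2018 is a Thursday, so Sundays fall on 4, 11, 18, 25; the last is February 25.
Daylight saving runs 2 October 2017 – 25 February 2018; February 26, 2018 is outside that window, so Yalove Coast is on standard time at UTC+06:00.
22:00 Yalove Coast − 6h = 16:00 UTC.
1 March 2018 is a Thursday, so Sundays fall on 4, 11, 18, 25; the last is March 25.
1 September 2018 is a Saturday, so the first Sunday is September 2 and the second is September 9.
At the standard offset (UTC−04:00), 16:00 UTC − 4h = 12:00 Kesath Isles standard time.
The standard-time date in Kesath Isles, February 26, 2018, does not fall between 25 March and 9 September, so daylight saving is not in effect and Kesath Isles is at UTC−04:00.
16:00 UTC − 4h = 12:00 Kesath Isles.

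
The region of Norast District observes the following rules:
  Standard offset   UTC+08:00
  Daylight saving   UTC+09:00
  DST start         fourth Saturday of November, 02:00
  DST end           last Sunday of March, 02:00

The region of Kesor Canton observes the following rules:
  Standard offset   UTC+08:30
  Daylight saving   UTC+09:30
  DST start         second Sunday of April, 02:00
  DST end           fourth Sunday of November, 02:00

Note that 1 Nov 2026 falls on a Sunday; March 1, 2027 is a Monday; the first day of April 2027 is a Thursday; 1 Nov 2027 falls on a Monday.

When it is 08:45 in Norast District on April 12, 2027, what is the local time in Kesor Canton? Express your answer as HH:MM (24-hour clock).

1 November 2026 is a Sunday, so the first Saturday is November 7 and the fourth is November 28.
1 March 2027 is a Monday, so Sundays fall on 7, 14, 21, 28; the last is March 28.
Daylight saving runs 28 November 2026 – 28 March 2027; April 12, 2027 is outside that window, so Norast District is on standard time at UTC+08:00.
08:45 Norast District − 8h = 00:45 UTC.
1 April 2027 is a Thursday, so the first Sunday is April 4 and the second is April 11.
1 November 2027 is a Monday, so the first Sunday is November 7 and the fourth is November 28.
At the standard offset (UTC+08:30), 00:45 UTC + 8h30m = 09:15 Kesor Canton standard time.
Daylight saving runs 11 April – 28 November; the standard-time date in Kesor Canton, April 12, 2027, is inside that window, so Kesor Canton is at UTC+09:30.
00:45 UTC + 9h30m = 10:15 Kesor Canton.

10:15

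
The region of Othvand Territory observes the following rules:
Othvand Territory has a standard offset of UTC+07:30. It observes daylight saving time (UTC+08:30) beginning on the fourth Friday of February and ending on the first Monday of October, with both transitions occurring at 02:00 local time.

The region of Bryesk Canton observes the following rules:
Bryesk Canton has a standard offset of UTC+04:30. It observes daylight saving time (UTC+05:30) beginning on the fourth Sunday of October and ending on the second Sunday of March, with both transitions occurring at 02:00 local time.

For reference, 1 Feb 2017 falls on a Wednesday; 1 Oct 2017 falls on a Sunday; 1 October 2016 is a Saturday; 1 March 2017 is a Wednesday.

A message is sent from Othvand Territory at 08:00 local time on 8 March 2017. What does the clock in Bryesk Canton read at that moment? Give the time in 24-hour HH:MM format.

1 February 2017 is a Wednesday, so the first Friday is February 3 and the fourth is February 24.
1 October 2017 is a Sunday, so the first Monday is October 2.
8 March 2017 falls between 24 February and 2 October, so daylight saving is in effect and Othvand Territory is at UTC+08:30.
08:00 Othvand Territory − 8h30m = 23:30 UTC (rolling into the previous day, 7 March 2017).
1 October 2016 is a Saturday, so the first Sunday is October 2 and the fourth is October 23.
1 March 2017 is a Wednesday, so the first Sunday is March 5 and the second is March 12.
At the standard offset (UTC+04:30), 23:30 UTC + 4h30m = 04:00 Bryesk Canton standard time (rolling into the next day, 8 March 2017).
The standard-time date in Bryesk Canton, 8 March 2017, falls between 23 October 2016 and 12 March 2017, so daylight saving is in effect and Bryesk Canton is at UTC+05:30.
23:30 UTC + 5h30m = 05:00 Bryesk Canton (rolling into the next day, 8 March 2017).

05:00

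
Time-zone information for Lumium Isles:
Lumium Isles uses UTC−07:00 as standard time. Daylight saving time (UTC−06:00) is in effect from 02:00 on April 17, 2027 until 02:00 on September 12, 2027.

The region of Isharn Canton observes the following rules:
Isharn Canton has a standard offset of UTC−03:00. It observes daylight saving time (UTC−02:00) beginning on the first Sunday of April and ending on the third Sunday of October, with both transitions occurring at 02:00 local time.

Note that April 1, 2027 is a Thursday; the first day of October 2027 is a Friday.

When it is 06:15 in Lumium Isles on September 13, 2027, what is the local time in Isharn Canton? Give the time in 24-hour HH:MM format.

11:15

September 13, 2027 is outside the daylight-saving period (17 April – 12 September), so Lumium Isles is on standard time, UTC−07:00.
06:15 Lumium Isles + 7h = 13:15 UTC.
1 April 2027 is a Thursday, so the first Sunday is April 4.
1 October 2027 is a Friday, so the first Sunday is October 3 and the third is October 17.
At the standard offset (UTC−03:00), 13:15 UTC − 3h = 10:15 Isharn Canton standard time.
Daylight saving runs 4 April – 17 October; the standard-time date in Isharn Canton, September 13, 2027, is inside that window, so Isharn Canton is at UTC−02:00.
13:15 UTC − 2h = 11:15 Isharn Canton.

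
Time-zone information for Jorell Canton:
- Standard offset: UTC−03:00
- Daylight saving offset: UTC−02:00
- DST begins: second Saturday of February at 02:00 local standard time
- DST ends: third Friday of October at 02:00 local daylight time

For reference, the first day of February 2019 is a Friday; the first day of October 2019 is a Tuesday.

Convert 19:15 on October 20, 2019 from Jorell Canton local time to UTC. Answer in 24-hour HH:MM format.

22:15

1 February 2019 is a Friday, so the first Saturday is February 2 and the second is February 9.
1 October 2019 is a Tuesday, so the first Friday is October 4 and the third is October 18.
Daylight saving runs 9 February – 18 October; October 20, 2019 is outside that window, so Jorell Canton is on standard time at UTC−03:00.
19:15 local + 3h = 22:15 UTC.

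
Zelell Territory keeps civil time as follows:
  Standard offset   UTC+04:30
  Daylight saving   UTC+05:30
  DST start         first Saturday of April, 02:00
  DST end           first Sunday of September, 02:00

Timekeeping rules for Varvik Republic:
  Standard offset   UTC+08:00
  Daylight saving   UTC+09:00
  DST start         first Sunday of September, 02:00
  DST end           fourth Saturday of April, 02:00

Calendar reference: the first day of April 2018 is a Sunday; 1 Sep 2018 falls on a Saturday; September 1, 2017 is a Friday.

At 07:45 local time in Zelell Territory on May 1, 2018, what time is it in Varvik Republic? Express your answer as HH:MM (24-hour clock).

10:15

1 April 2018 is a Sunday, so the first Saturday is April 7.
1 September 2018 is a Saturday, so the first Sunday is September 2.
Daylight saving runs 7 April – 2 September; May 1, 2018 is inside that window, so Zelell Territory is at UTC+05:30.
07:45 Zelell Territory − 5h30m = 02:15 UTC.
1 September 2017 is a Friday, so the first Sunday is September 3.
1 April 2018 is a Sunday, so the first Saturday is April 7 and the fourth is April 28.
At the standard offset (UTC+08:00), 02:15 UTC + 8h = 10:15 Varvik Republic standard time.
The standard-time date in Varvik Republic, May 1, 2018, is outside the daylight-saving period (3 September 2017 – 28 April 2018), so Varvik Republic is on standard time, UTC+08:00.
02:15 UTC + 8h = 10:15 Varvik Republic.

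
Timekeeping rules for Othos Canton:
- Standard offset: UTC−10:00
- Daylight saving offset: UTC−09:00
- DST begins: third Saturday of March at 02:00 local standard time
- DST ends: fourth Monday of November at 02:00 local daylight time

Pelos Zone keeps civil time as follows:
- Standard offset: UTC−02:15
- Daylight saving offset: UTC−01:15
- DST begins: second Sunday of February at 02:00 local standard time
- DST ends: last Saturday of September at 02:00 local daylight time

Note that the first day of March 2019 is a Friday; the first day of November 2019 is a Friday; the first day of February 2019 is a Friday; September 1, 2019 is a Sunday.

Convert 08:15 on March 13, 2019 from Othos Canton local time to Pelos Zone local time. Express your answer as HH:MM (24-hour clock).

1 March 2019 is a Friday, so the first Saturday is March 2 and the third is March 16.
1 November 2019 is a Friday, so the first Monday is November 4 and the fourth is November 25.
March 13, 2019 is outside the daylight-saving period (16 March – 25 November), so Othos Canton is on standard time, UTC−10:00.
08:15 Othos Canton + 10h = 18:15 UTC.
1 February 2019 is a Friday, so the first Sunday is February 3 and the second is February 10.
1 September 2019 is a Sunday, so Saturdays fall on 7, 14, 21, 28; the last is September 28.
At the standard offset (UTC−02:15), 18:15 UTC − 2h15m = 16:00 Pelos Zone standard time.
The standard-time date in Pelos Zone, March 13, 2019, falls between 10 February and 28 September, so daylight saving is in effect and Pelos Zone is at UTC−01:15.
18:15 UTC − 1h15m = 17:00 Pelos Zone.

17:00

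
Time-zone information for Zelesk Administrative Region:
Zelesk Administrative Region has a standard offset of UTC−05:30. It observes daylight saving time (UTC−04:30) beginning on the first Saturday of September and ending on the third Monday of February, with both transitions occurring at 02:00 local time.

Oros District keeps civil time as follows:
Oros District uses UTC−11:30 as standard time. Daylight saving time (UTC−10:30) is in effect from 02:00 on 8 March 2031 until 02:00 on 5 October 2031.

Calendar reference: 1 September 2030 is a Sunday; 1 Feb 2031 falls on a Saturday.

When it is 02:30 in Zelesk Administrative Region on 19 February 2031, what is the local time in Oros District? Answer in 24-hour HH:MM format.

20:30

1 September 2030 is a Sunday, so the first Saturday is September 7.
1 February 2031 is a Saturday, so the first Monday is February 3 and the third is February 17.
19 February 2031 does not fall between 7 September 2030 and 17 February 2031, so daylight saving is not in effect and Zelesk Administrative Region is at UTC−05:30.
02:30 Zelesk Administrative Region + 5h30m = 08:00 UTC.
At the standard offset (UTC−11:30), 08:00 UTC − 11h30m = 20:30 Oros District standard time (rolling into the previous day, 18 February 2031).
Daylight saving runs 8 March – 5 October; the standard-time date in Oros District, 18 February 2031, is outside that window, so Oros District is on standard time at UTC−11:30.
08:00 UTC − 11h30m = 20:30 Oros District (rolling into the previous day, 18 February 2031).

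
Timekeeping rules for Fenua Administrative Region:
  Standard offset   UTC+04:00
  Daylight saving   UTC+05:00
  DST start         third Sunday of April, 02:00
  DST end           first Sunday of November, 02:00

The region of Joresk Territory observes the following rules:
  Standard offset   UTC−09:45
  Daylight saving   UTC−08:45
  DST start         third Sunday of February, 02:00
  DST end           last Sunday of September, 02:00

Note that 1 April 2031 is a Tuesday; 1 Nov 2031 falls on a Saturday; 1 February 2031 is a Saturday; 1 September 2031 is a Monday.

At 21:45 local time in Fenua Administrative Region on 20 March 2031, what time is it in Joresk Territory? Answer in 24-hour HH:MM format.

09:00

1 April 2031 is a Tuesday, so the first Sunday is April 6 and the third is April 20.
1 November 2031 is a Saturday, so the first Sunday is November 2.
20 March 2031 is outside the daylight-saving period (20 April – 2 November), so Fenua Administrative Region is on standard time, UTC+04:00.
21:45 Fenua Administrative Region − 4h = 17:45 UTC.
1 February 2031 is a Saturday, so the first Sunday is February 2 and the third is February 16.
1 September 2031 is a Monday, so Sundays fall on 7, 14, 21, 28; the last is September 28.
At the standard offset (UTC−09:45), 17:45 UTC − 9h45m = 08:00 Joresk Territory standard time.
The standard-time date in Joresk Territory, 20 March 2031, falls between 16 February and 28 September, so daylight saving is in effect and Joresk Territory is at UTC−08:45.
17:45 UTC − 8h45m = 09:00 Joresk Territory.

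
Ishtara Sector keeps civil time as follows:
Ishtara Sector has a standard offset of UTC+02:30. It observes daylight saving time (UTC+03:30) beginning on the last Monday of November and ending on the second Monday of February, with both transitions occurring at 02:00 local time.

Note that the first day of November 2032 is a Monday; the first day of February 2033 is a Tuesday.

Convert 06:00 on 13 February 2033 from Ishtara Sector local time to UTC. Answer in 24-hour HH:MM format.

02:30

1 November 2032 is a Monday, so Mondays fall on 1, 8, 15, 22, 29; the last is November 29.
1 February 2033 is a Tuesday, so the first Monday is February 7 and the second is February 14.
13 February 2033 lies within the daylight-saving period (29 November 2032 – 14 February 2033), so Ishtara Sector is on daylight time, UTC+03:30.
06:00 local − 3h30m = 02:30 UTC.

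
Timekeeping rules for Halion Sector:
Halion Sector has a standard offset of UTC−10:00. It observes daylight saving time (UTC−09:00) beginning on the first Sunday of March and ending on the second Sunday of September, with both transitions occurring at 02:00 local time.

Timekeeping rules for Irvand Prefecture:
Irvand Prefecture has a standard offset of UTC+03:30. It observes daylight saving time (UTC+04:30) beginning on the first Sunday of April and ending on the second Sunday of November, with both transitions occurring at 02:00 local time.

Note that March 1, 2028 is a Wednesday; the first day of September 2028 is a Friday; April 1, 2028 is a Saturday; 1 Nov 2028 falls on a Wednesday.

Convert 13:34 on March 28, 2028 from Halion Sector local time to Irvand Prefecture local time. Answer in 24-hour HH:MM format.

1 March 2028 is a Wednesday, so the first Sunday is March 5.
1 September 2028 is a Friday, so the first Sunday is September 3 and the second is September 10.
March 28, 2028 lies within the daylight-saving period (5 March – 10 September), so Halion Sector is on daylight time, UTC−09:00.
13:34 Halion Sector + 9h = 22:34 UTC.
1 April 2028 is a Saturday, so the first Sunday is April 2.
1 November 2028 is a Wednesday, so the first Sunday is November 5 and the second is November 12.
At the standard offset (UTC+03:30), 22:34 UTC + 3h30m = 02:04 Irvand Prefecture standard time (rolling into the next day, 29 March 2028).
The standard-time date in Irvand Prefecture, March 29, 2028, does not fall between 2 April and 12 November, so daylight saving is not in effect and Irvand Prefecture is at UTC+03:30.
22:34 UTC + 3h30m = 02:04 Irvand Prefecture (rolling into the next day, 29 March 2028).

02:04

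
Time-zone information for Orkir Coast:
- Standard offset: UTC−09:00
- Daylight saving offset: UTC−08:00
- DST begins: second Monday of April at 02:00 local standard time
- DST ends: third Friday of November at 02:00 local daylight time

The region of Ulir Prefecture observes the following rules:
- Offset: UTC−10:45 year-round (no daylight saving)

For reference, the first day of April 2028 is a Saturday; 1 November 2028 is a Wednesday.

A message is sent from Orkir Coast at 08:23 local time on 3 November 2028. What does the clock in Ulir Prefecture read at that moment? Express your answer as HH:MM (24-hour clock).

05:38

1 April 2028 is a Saturday, so the first Monday is April 3 and the second is April 10.
1 November 2028 is a Wednesday, so the first Friday is November 3 and the third is November 17.
3 November 2028 falls between 10 April and 17 November, so daylight saving is in effect and Orkir Coast is at UTC−08:00.
08:23 Orkir Coast + 8h = 16:23 UTC.
Ulir Prefecture stays on UTC−10:45 all year.
16:23 UTC − 10h45m = 05:38 Ulir Prefecture.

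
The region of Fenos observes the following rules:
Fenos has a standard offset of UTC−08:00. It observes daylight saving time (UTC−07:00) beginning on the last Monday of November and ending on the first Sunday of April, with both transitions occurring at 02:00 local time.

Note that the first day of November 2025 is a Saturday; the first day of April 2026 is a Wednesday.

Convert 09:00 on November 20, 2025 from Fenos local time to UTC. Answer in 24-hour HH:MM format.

1 November 2025 is a Saturday, so Mondays fall on 3, 10, 17, 24; the last is November 24.
1 April 2026 is a Wednesday, so the first Sunday is April 5.
November 20, 2025 does not fall between 24 November 2025 and 5 April 2026, so daylight saving is not in effect and Fenos is at UTC−08:00.
09:00 local + 8h = 17:00 UTC.

17:00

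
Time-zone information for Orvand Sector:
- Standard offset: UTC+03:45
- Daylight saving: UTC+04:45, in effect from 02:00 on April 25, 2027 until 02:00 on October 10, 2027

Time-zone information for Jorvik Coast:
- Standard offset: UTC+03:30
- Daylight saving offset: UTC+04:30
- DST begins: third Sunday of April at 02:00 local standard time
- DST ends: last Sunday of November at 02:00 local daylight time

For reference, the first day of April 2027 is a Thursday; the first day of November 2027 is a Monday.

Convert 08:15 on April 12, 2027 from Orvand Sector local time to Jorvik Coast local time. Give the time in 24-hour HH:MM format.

April 12, 2027 does not fall between 25 April and 10 October, so daylight saving is not in effect and Orvand Sector is at UTC+03:45.
08:15 Orvand Sector − 3h45m = 04:30 UTC.
1 April 2027 is a Thursday, so the first Sunday is April 4 and the third is April 18.
1 November 2027 is a Monday, so Sundays fall on 7, 14, 21, 28; the last is November 28.
At the standard offset (UTC+03:30), 04:30 UTC + 3h30m = 08:00 Jorvik Coast standard time.
Daylight saving runs 18 April – 28 November; the standard-time date in Jorvik Coast, April 12, 2027, is outside that window, so Jorvik Coast is on standard time at UTC+03:30.
04:30 UTC + 3h30m = 08:00 Jorvik Coast.

08:00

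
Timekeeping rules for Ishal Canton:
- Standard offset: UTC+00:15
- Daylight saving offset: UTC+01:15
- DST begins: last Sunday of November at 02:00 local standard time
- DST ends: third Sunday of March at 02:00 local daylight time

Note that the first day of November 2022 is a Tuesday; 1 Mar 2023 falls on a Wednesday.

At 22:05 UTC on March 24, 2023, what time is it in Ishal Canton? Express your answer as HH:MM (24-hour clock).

1 November 2022 is a Tuesday, so Sundays fall on 6, 13, 20, 27; the last is November 27.
1 March 2023 is a Wednesday, so the first Sunday is March 5 and the third is March 19.
At the standard offset (UTC+00:15), 22:05 UTC + 0h15m = 22:20 Ishal Canton standard time.
The standard-time date in Ishal Canton, March 24, 2023, is outside the daylight-saving period (27 November 2022 – 19 March 2023), so Ishal Canton is on standard time, UTC+00:15.
22:05 UTC + 0h15m = 22:20 local.

22:20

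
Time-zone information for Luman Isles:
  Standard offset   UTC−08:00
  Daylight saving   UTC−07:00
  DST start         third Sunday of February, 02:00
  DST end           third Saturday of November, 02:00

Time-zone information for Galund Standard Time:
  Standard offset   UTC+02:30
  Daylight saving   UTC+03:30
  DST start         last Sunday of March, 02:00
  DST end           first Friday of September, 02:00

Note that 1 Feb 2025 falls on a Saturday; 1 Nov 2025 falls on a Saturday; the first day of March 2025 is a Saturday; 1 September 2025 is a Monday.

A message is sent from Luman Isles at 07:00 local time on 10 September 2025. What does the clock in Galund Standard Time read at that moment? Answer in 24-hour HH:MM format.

1 February 2025 is a Saturday, so the first Sunday is February 2 and the third is February 16.
1 November 2025 is a Saturday, so the first Saturday is November 1 and the third is November 15.
Daylight saving runs 16 February – 15 November; 10 September 2025 is inside that window, so Luman Isles is at UTC−07:00.
07:00 Luman Isles + 7h = 14:00 UTC.
1 March 2025 is a Saturday, so Sundays fall on 2, 9, 16, 23, 30; the last is March 30.
1 September 2025 is a Monday, so the first Friday is September 5.
At the standard offset (UTC+02:30), 14:00 UTC + 2h30m = 16:30 Galund Standard Time standard time.
Daylight saving runs 30 March – 5 September; the standard-time date in Galund Standard Time, 10 September 2025, is outside that window, so Galund Standard Time is on standard time at UTC+02:30.
14:00 UTC + 2h30m = 16:30 Galund Standard Time.

16:30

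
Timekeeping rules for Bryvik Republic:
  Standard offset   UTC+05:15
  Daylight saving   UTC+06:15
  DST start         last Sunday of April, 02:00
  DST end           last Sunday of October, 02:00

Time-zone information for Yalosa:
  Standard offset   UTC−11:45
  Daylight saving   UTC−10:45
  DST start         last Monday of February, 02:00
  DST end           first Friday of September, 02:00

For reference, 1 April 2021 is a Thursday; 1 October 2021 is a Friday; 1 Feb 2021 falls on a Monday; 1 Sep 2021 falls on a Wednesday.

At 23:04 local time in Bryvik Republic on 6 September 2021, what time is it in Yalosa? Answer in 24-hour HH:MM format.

1 April 2021 is a Thursday, so Sundays fall on 4, 11, 18, 25; the last is April 25.
1 October 2021 is a Friday, so Sundays fall on 3, 10, 17, 24, 31; the last is October 31.
6 September 2021 lies within the daylight-saving period (25 April – 31 October), so Bryvik Republic is on daylight time, UTC+06:15.
23:04 Bryvik Republic − 6h15m = 16:49 UTC.
1 February 2021 is a Monday, so Mondays fall on 1, 8, 15, 22; the last is February 22.
1 September 2021 is a Wednesday, so the first Friday is September 3.
At the standard offset (UTC−11:45), 16:49 UTC − 11h45m = 05:04 Yalosa standard time.
The standard-time date in Yalosa, 6 September 2021, is outside the daylight-saving period (22 February – 3 September), so Yalosa is on standard time, UTC−11:45.
16:49 UTC − 11h45m = 05:04 Yalosa.

05:04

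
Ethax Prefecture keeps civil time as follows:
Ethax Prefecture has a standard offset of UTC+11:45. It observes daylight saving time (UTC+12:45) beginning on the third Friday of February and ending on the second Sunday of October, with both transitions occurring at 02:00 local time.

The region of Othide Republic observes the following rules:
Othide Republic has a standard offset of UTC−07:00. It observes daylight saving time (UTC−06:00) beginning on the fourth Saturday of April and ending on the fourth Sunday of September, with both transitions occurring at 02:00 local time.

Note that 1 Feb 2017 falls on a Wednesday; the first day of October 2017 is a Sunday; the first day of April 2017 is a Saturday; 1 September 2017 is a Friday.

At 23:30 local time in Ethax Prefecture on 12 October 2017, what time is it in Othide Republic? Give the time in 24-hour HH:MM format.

04:45

1 February 2017 is a Wednesday, so the first Friday is February 3 and the third is February 17.
1 October 2017 is a Sunday, so the first Sunday is October 1 and the second is October 8.
Daylight saving runs 17 February – 8 October; 12 October 2017 is outside that window, so Ethax Prefecture is on standard time at UTC+11:45.
23:30 Ethax Prefecture − 11h45m = 11:45 UTC.
1 April 2017 is a Saturday, so the first Saturday is April 1 and the fourth is April 22.
1 September 2017 is a Friday, so the first Sunday is September 3 and the fourth is September 24.
At the standard offset (UTC−07:00), 11:45 UTC − 7h = 04:45 Othide Republic standard time.
Daylight saving runs 22 April – 24 September; the standard-time date in Othide Republic, 12 October 2017, is outside that window, so Othide Republic is on standard time at UTC−07:00.
11:45 UTC − 7h = 04:45 Othide Republic.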